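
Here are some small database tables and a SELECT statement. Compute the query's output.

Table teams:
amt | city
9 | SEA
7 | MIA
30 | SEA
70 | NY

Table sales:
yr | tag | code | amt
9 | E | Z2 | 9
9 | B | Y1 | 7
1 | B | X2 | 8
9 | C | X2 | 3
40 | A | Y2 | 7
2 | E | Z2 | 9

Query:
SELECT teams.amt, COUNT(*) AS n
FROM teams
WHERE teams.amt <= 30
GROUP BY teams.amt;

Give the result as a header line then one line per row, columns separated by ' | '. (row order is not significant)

== RESULT ==
teams.amt | n
9 | 1
7 | 1
30 | 1

Derivation:
After WHERE (3 rows):
teams.amt | teams.city
9 | SEA
7 | MIA
30 | SEA
After GROUP BY (3 rows):
teams.amt | n
9 | 1
7 | 1
30 | 1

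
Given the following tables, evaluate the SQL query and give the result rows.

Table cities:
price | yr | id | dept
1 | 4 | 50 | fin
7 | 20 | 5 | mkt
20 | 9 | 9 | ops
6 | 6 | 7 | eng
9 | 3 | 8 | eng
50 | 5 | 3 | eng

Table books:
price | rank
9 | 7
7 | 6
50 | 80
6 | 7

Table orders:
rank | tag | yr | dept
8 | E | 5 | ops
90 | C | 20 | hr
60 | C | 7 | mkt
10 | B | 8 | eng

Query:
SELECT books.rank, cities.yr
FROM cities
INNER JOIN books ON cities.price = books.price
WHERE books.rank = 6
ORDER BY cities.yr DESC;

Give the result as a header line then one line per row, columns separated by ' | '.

== RESULT ==
books.rank | cities.yr
6 | 20

Derivation:
After JOIN books (4 rows):
cities.price | cities.yr | cities.id | cities.dept | books.price | books.rank
7 | 20 | 5 | mkt | 7 | 6
6 | 6 | 7 | eng | 6 | 7
9 | 3 | 8 | eng | 9 | 7
50 | 5 | 3 | eng | 50 | 80
After WHERE (1 rows):
cities.price | cities.yr | cities.id | cities.dept | books.price | books.rank
7 | 20 | 5 | mkt | 7 | 6
After SELECT (1 rows):
books.rank | cities.yr
6 | 20
After ORDER BY (1 rows):
books.rank | cities.yr
6 | 20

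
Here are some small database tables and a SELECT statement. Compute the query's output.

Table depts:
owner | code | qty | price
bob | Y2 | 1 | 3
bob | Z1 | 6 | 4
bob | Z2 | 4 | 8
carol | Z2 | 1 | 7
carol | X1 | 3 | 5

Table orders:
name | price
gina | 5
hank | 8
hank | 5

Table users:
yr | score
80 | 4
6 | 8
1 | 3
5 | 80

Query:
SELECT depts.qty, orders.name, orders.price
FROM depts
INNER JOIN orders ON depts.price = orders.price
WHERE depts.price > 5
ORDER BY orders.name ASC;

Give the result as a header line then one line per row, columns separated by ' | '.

After JOIN orders (3 rows):
depts.owner | depts.code | depts.qty | depts.price | orders.name | orders.price
bob | Z2 | 4 | 8 | hank | 8
carol | X1 | 3 | 5 | gina | 5
carol | X1 | 3 | 5 | hank | 5
After WHERE (1 rows):
depts.owner | depts.code | depts.qty | depts.price | orders.name | orders.price
bob | Z2 | 4 | 8 | hank | 8
After SELECT (1 rows):
depts.qty | orders.name | orders.price
4 | hank | 8
After ORDER BY (1 rows):
depts.qty | orders.name | orders.price
4 | hank | 8

== RESULT ==
depts.qty | orders.name | orders.price
4 | hank | 8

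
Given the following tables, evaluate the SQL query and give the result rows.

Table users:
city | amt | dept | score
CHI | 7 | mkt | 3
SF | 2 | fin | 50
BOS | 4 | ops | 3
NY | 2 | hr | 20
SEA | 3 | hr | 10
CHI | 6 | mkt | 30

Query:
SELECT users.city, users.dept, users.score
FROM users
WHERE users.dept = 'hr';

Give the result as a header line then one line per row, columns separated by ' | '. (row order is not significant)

After WHERE (2 rows):
users.city | users.amt | users.dept | users.score
NY | 2 | hr | 20
SEA | 3 | hr | 10
After SELECT (2 rows):
users.city | users.dept | users.score
NY | hr | 20
SEA | hr | 10

== RESULT ==
users.city | users.dept | users.score
NY | hr | 20
SEA | hr | 10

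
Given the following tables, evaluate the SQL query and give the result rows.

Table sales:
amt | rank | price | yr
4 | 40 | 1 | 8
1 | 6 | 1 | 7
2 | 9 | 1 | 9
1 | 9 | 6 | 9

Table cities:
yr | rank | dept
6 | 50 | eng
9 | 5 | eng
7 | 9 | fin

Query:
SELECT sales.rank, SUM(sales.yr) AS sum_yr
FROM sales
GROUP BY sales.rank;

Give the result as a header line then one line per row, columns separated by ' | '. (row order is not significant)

After GROUP BY (3 rows):
sales.rank | sum_yr
40 | 8
6 | 7
9 | 18

== RESULT ==
sales.rank | sum_yr
40 | 8
6 | 7
9 | 18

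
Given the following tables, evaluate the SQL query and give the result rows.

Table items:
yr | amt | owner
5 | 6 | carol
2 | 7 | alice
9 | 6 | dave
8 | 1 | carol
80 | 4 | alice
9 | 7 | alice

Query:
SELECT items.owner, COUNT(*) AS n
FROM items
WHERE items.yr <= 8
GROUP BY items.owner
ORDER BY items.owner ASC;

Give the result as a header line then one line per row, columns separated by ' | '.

After WHERE (3 rows):
items.yr | items.amt | items.owner
5 | 6 | carol
2 | 7 | alice
8 | 1 | carol
After GROUP BY (2 rows):
items.owner | n
carol | 2
alice | 1
After ORDER BY (2 rows):
items.owner | n
alice | 1
carol | 2

== RESULT ==
items.owner | n
alice | 1
carol | 2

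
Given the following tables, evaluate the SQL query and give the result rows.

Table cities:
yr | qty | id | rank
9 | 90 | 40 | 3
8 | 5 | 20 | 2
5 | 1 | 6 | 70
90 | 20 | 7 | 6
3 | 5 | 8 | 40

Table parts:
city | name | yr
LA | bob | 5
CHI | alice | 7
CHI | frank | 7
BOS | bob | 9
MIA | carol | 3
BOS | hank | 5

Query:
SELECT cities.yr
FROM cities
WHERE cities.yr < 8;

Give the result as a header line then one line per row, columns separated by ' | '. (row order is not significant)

After WHERE (2 rows):
cities.yr | cities.qty | cities.id | cities.rank
5 | 1 | 6 | 70
3 | 5 | 8 | 40
After SELECT (2 rows):
cities.yr
5
3

== RESULT ==
cities.yr
5
3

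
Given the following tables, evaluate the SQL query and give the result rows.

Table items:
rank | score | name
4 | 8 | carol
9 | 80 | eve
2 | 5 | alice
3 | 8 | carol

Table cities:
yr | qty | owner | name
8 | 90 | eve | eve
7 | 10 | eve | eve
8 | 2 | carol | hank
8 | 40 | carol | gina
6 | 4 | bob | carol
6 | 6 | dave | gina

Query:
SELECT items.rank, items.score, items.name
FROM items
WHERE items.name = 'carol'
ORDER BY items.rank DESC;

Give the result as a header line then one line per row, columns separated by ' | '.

== RESULT ==
items.rank | items.score | items.name
4 | 8 | carol
3 | 8 | carol

Derivation:
After WHERE (2 rows):
items.rank | items.score | items.name
4 | 8 | carol
3 | 8 | carol
After SELECT (2 rows):
items.rank | items.score | items.name
4 | 8 | carol
3 | 8 | carol
After ORDER BY (2 rows):
items.rank | items.score | items.name
4 | 8 | carol
3 | 8 | carol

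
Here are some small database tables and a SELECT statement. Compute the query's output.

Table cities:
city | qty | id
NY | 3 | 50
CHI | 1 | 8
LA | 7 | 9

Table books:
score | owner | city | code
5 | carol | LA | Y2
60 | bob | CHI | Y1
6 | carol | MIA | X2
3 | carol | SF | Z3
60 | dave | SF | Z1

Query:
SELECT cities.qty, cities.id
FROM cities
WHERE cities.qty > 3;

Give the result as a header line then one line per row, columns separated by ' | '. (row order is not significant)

After WHERE (1 rows):
cities.city | cities.qty | cities.id
LA | 7 | 9
After SELECT (1 rows):
cities.qty | cities.id
7 | 9

== RESULT ==
cities.qty | cities.id
7 | 9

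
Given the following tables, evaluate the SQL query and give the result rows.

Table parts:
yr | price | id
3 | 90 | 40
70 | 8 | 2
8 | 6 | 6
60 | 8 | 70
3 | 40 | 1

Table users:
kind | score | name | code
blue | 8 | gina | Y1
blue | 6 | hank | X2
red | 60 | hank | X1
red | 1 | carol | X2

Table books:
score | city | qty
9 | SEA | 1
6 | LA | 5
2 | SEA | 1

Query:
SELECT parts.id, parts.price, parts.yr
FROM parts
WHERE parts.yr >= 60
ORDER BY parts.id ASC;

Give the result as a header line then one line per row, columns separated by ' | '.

After WHERE (2 rows):
parts.yr | parts.price | parts.id
70 | 8 | 2
60 | 8 | 70
After SELECT (2 rows):
parts.id | parts.price | parts.yr
2 | 8 | 70
70 | 8 | 60
After ORDER BY (2 rows):
parts.id | parts.price | parts.yr
2 | 8 | 70
70 | 8 | 60

== RESULT ==
parts.id | parts.price | parts.yr
2 | 8 | 70
70 | 8 | 60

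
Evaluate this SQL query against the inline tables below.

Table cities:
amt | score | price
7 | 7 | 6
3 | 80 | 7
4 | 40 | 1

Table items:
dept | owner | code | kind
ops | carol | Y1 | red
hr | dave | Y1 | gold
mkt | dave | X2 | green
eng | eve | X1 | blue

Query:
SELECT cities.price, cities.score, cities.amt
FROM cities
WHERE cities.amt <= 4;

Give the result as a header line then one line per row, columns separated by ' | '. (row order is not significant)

== RESULT ==
cities.price | cities.score | cities.amt
7 | 80 | 3
1 | 40 | 4

Derivation:
After WHERE (2 rows):
cities.amt | cities.score | cities.price
3 | 80 | 7
4 | 40 | 1
After SELECT (2 rows):
cities.price | cities.score | cities.amt
7 | 80 | 3
1 | 40 | 4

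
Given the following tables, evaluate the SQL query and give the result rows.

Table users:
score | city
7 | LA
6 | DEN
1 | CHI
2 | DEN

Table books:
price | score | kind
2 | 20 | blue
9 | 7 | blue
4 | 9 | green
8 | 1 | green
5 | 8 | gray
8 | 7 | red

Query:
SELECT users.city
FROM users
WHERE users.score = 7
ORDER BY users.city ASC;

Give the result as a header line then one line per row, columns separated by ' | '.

== RESULT ==
users.city
LA

Derivation:
After WHERE (1 rows):
users.score | users.city
7 | LA
After SELECT (1 rows):
users.city
LA
After ORDER BY (1 rows):
users.city
LA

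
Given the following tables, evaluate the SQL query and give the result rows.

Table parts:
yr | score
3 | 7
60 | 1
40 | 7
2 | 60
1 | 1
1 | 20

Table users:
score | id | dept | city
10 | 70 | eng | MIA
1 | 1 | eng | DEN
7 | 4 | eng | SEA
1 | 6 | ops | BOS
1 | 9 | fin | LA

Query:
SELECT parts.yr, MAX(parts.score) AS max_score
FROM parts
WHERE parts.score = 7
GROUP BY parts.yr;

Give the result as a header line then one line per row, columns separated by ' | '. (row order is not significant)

After WHERE (2 rows):
parts.yr | parts.score
3 | 7
40 | 7
After GROUP BY (2 rows):
parts.yr | max_score
3 | 7
40 | 7

== RESULT ==
parts.yr | max_score
3 | 7
40 | 7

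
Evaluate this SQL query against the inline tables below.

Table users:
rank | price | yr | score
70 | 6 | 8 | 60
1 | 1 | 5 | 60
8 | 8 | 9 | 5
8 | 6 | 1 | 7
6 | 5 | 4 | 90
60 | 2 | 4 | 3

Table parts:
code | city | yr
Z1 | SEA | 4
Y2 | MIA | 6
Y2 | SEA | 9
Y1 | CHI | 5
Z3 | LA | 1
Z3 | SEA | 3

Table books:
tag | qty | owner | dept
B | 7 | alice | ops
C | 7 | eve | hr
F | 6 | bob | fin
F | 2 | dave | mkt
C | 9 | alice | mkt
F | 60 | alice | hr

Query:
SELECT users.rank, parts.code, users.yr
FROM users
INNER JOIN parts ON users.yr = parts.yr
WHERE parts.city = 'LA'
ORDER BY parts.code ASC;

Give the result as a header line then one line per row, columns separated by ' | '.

After JOIN parts (5 rows):
users.rank | users.price | users.yr | users.score | parts.code | parts.city | parts.yr
1 | 1 | 5 | 60 | Y1 | CHI | 5
8 | 8 | 9 | 5 | Y2 | SEA | 9
8 | 6 | 1 | 7 | Z3 | LA | 1
6 | 5 | 4 | 90 | Z1 | SEA | 4
60 | 2 | 4 | 3 | Z1 | SEA | 4
After WHERE (1 rows):
users.rank | users.price | users.yr | users.score | parts.code | parts.city | parts.yr
8 | 6 | 1 | 7 | Z3 | LA | 1
After SELECT (1 rows):
users.rank | parts.code | users.yr
8 | Z3 | 1
After ORDER BY (1 rows):
users.rank | parts.code | users.yr
8 | Z3 | 1

== RESULT ==
users.rank | parts.code | users.yr
8 | Z3 | 1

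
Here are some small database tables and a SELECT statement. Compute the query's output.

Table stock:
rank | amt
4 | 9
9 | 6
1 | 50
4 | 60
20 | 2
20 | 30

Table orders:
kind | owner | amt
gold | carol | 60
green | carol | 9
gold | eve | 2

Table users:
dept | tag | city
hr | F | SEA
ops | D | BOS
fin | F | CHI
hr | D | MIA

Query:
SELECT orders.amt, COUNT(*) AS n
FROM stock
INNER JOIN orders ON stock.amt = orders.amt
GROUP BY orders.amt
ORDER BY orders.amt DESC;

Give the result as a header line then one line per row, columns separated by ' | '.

After JOIN orders (3 rows):
stock.rank | stock.amt | orders.kind | orders.owner | orders.amt
4 | 9 | green | carol | 9
4 | 60 | gold | carol | 60
20 | 2 | gold | eve | 2
After GROUP BY (3 rows):
orders.amt | n
9 | 1
60 | 1
2 | 1
After ORDER BY (3 rows):
orders.amt | n
60 | 1
9 | 1
2 | 1

== RESULT ==
orders.amt | n
60 | 1
9 | 1
2 | 1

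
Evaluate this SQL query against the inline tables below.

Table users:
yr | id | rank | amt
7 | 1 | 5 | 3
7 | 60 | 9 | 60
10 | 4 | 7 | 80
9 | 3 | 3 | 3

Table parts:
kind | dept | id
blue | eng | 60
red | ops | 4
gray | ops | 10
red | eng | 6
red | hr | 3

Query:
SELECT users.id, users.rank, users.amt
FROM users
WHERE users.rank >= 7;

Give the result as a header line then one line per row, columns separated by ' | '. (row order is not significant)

== RESULT ==
users.id | users.rank | users.amt
60 | 9 | 60
4 | 7 | 80

Derivation:
After WHERE (2 rows):
users.yr | users.id | users.rank | users.amt
7 | 60 | 9 | 60
10 | 4 | 7 | 80
After SELECT (2 rows):
users.id | users.rank | users.amt
60 | 9 | 60
4 | 7 | 80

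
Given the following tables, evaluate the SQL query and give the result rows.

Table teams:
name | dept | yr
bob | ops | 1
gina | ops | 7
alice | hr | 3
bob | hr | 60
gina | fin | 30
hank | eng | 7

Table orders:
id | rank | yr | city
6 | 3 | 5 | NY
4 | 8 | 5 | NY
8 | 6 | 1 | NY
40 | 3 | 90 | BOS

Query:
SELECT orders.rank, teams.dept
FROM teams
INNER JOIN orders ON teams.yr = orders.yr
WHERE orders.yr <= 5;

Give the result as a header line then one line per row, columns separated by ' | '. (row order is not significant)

== RESULT ==
orders.rank | teams.dept
6 | ops

Derivation:
After JOIN orders (1 rows):
teams.name | teams.dept | teams.yr | orders.id | orders.rank | orders.yr | orders.city
bob | ops | 1 | 8 | 6 | 1 | NY
After WHERE (1 rows):
teams.name | teams.dept | teams.yr | orders.id | orders.rank | orders.yr | orders.city
bob | ops | 1 | 8 | 6 | 1 | NY
After SELECT (1 rows):
orders.rank | teams.dept
6 | ops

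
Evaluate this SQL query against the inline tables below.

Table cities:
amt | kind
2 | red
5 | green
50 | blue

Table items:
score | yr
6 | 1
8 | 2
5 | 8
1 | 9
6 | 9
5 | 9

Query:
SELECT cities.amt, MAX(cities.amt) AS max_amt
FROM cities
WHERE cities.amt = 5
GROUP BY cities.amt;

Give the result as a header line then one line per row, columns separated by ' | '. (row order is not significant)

== RESULT ==
cities.amt | max_amt
5 | 5

Derivation:
After WHERE (1 rows):
cities.amt | cities.kind
5 | green
After GROUP BY (1 rows):
cities.amt | max_amt
5 | 5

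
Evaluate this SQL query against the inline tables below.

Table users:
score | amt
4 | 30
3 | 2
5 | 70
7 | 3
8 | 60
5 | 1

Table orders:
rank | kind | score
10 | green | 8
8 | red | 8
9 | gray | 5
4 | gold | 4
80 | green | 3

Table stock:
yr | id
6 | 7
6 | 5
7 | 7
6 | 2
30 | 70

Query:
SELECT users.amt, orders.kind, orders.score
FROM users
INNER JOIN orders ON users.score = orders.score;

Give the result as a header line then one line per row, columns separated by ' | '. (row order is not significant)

After JOIN orders (6 rows):
users.score | users.amt | orders.rank | orders.kind | orders.score
4 | 30 | 4 | gold | 4
3 | 2 | 80 | green | 3
5 | 70 | 9 | gray | 5
8 | 60 | 10 | green | 8
8 | 60 | 8 | red | 8
5 | 1 | 9 | gray | 5
After SELECT (6 rows):
users.amt | orders.kind | orders.score
30 | gold | 4
2 | green | 3
70 | gray | 5
60 | green | 8
60 | red | 8
1 | gray | 5

== RESULT ==
users.amt | orders.kind | orders.score
30 | gold | 4
2 | green | 3
70 | gray | 5
60 | green | 8
60 | red | 8
1 | gray | 5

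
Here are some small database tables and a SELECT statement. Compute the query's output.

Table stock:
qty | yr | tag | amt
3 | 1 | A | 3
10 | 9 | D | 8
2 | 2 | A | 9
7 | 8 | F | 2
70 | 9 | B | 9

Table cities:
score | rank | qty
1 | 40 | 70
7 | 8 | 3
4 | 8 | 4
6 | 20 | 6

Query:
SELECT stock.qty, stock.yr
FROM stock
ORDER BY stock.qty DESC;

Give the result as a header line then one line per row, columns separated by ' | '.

== RESULT ==
stock.qty | stock.yr
70 | 9
10 | 9
7 | 8
3 | 1
2 | 2

Derivation:
After SELECT (5 rows):
stock.qty | stock.yr
3 | 1
10 | 9
2 | 2
7 | 8
70 | 9
After ORDER BY (5 rows):
stock.qty | stock.yr
70 | 9
10 | 9
7 | 8
3 | 1
2 | 2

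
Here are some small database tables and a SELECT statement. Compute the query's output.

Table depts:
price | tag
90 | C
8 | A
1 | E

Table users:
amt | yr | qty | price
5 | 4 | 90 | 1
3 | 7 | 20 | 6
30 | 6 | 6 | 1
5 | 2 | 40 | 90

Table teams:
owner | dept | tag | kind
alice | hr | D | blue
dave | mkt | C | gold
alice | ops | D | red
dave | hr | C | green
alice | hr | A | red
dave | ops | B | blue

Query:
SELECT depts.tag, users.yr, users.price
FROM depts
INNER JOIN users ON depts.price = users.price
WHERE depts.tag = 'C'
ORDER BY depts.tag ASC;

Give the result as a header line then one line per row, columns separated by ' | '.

== RESULT ==
depts.tag | users.yr | users.price
C | 2 | 90

Derivation:
After JOIN users (3 rows):
depts.price | depts.tag | users.amt | users.yr | users.qty | users.price
90 | C | 5 | 2 | 40 | 90
1 | E | 5 | 4 | 90 | 1
1 | E | 30 | 6 | 6 | 1
After WHERE (1 rows):
depts.price | depts.tag | users.amt | users.yr | users.qty | users.price
90 | C | 5 | 2 | 40 | 90
After SELECT (1 rows):
depts.tag | users.yr | users.price
C | 2 | 90
After ORDER BY (1 rows):
depts.tag | users.yr | users.price
C | 2 | 90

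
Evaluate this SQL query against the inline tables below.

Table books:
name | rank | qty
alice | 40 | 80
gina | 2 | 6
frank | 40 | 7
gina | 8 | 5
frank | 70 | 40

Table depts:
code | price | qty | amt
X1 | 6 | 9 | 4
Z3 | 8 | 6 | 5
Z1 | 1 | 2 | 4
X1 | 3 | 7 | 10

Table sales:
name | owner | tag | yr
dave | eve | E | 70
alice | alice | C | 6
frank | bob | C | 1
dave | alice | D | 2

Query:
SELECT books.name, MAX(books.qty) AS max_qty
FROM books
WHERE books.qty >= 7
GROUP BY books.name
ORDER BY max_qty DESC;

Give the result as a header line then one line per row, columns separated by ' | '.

After WHERE (3 rows):
books.name | books.rank | books.qty
alice | 40 | 80
frank | 40 | 7
frank | 70 | 40
After GROUP BY (2 rows):
books.name | max_qty
alice | 80
frank | 40
After ORDER BY (2 rows):
books.name | max_qty
alice | 80
frank | 40

== RESULT ==
books.name | max_qty
alice | 80
frank | 40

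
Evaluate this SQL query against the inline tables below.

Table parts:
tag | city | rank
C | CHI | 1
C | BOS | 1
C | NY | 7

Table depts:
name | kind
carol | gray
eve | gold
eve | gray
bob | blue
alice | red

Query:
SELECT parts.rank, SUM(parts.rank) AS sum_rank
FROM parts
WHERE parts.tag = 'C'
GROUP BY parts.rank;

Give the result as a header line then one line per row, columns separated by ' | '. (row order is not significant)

After WHERE (3 rows):
parts.tag | parts.city | parts.rank
C | CHI | 1
C | BOS | 1
C | NY | 7
After GROUP BY (2 rows):
parts.rank | sum_rank
1 | 2
7 | 7

== RESULT ==
parts.rank | sum_rank
1 | 2
7 | 7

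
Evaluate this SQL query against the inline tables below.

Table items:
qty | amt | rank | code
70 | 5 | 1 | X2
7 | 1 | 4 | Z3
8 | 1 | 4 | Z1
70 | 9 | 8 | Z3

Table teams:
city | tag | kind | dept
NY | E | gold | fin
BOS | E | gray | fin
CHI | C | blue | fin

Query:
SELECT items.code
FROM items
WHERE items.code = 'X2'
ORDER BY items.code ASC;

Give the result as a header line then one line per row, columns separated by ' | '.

After WHERE (1 rows):
items.qty | items.amt | items.rank | items.code
70 | 5 | 1 | X2
After SELECT (1 rows):
items.code
X2
After ORDER BY (1 rows):
items.code
X2

== RESULT ==
items.code
X2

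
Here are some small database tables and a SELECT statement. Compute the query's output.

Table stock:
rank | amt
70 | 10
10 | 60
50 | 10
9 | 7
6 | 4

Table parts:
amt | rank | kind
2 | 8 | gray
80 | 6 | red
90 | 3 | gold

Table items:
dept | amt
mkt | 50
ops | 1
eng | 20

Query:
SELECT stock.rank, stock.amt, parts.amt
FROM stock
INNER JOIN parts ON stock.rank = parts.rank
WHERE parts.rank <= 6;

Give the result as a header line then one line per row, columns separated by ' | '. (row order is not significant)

== RESULT ==
stock.rank | stock.amt | parts.amt
6 | 4 | 80

Derivation:
After JOIN parts (1 rows):
stock.rank | stock.amt | parts.amt | parts.rank | parts.kind
6 | 4 | 80 | 6 | red
After WHERE (1 rows):
stock.rank | stock.amt | parts.amt | parts.rank | parts.kind
6 | 4 | 80 | 6 | red
After SELECT (1 rows):
stock.rank | stock.amt | parts.amt
6 | 4 | 80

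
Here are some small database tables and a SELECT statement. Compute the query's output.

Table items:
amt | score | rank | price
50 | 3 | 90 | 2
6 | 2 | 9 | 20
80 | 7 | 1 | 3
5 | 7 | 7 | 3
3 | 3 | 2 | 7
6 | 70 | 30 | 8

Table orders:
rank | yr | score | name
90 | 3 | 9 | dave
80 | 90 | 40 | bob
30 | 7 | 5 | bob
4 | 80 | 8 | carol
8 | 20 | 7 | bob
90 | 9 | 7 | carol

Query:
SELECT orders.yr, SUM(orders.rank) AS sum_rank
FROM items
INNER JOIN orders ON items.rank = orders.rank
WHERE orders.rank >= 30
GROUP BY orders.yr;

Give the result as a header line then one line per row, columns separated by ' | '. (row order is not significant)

== RESULT ==
orders.yr | sum_rank
3 | 90
9 | 90
7 | 30

Derivation:
After JOIN orders (3 rows):
items.amt | items.score | items.rank | items.price | orders.rank | orders.yr | orders.score | orders.name
50 | 3 | 90 | 2 | 90 | 3 | 9 | dave
50 | 3 | 90 | 2 | 90 | 9 | 7 | carol
6 | 70 | 30 | 8 | 30 | 7 | 5 | bob
After WHERE (3 rows):
items.amt | items.score | items.rank | items.price | orders.rank | orders.yr | orders.score | orders.name
50 | 3 | 90 | 2 | 90 | 3 | 9 | dave
50 | 3 | 90 | 2 | 90 | 9 | 7 | carol
6 | 70 | 30 | 8 | 30 | 7 | 5 | bob
After GROUP BY (3 rows):
orders.yr | sum_rank
3 | 90
9 | 90
7 | 30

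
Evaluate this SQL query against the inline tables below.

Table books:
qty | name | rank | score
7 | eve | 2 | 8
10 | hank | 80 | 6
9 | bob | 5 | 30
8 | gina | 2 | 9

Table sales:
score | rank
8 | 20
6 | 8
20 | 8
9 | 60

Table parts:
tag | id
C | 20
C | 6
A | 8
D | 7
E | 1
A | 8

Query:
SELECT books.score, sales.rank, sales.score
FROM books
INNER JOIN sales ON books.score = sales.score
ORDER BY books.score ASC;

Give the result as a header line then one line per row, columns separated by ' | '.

After JOIN sales (3 rows):
books.qty | books.name | books.rank | books.score | sales.score | sales.rank
7 | eve | 2 | 8 | 8 | 20
10 | hank | 80 | 6 | 6 | 8
8 | gina | 2 | 9 | 9 | 60
After SELECT (3 rows):
books.score | sales.rank | sales.score
8 | 20 | 8
6 | 8 | 6
9 | 60 | 9
After ORDER BY (3 rows):
books.score | sales.rank | sales.score
6 | 8 | 6
8 | 20 | 8
9 | 60 | 9

== RESULT ==
books.score | sales.rank | sales.score
6 | 8 | 6
8 | 20 | 8
9 | 60 | 9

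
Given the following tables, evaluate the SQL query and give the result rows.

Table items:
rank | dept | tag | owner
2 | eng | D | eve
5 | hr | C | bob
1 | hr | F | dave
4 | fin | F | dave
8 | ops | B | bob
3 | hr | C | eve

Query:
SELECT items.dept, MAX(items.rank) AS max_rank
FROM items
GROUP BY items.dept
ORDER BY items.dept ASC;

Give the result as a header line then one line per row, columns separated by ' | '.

== RESULT ==
items.dept | max_rank
eng | 2
fin | 4
hr | 5
ops | 8

Derivation:
After GROUP BY (4 rows):
items.dept | max_rank
eng | 2
hr | 5
fin | 4
ops | 8
After ORDER BY (4 rows):
items.dept | max_rank
eng | 2
fin | 4
hr | 5
ops | 8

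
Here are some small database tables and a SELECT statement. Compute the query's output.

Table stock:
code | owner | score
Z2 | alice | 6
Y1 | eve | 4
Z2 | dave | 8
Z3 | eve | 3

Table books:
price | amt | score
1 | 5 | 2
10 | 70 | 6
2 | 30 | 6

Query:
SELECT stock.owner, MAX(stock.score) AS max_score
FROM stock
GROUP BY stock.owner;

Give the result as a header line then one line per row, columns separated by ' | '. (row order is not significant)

== RESULT ==
stock.owner | max_score
alice | 6
eve | 4
dave | 8

Derivation:
After GROUP BY (3 rows):
stock.owner | max_score
alice | 6
eve | 4
dave | 8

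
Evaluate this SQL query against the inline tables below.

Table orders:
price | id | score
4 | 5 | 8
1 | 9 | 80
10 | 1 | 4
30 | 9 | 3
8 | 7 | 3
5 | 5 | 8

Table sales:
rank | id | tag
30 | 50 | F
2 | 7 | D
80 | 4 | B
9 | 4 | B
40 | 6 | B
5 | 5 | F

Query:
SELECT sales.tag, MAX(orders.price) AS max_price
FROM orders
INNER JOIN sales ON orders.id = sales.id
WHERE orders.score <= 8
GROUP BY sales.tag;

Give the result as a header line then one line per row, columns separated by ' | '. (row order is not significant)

After JOIN sales (3 rows):
orders.price | orders.id | orders.score | sales.rank | sales.id | sales.tag
4 | 5 | 8 | 5 | 5 | F
8 | 7 | 3 | 2 | 7 | D
5 | 5 | 8 | 5 | 5 | F
After WHERE (3 rows):
orders.price | orders.id | orders.score | sales.rank | sales.id | sales.tag
4 | 5 | 8 | 5 | 5 | F
8 | 7 | 3 | 2 | 7 | D
5 | 5 | 8 | 5 | 5 | F
After GROUP BY (2 rows):
sales.tag | max_price
F | 5
D | 8

== RESULT ==
sales.tag | max_price
F | 5
D | 8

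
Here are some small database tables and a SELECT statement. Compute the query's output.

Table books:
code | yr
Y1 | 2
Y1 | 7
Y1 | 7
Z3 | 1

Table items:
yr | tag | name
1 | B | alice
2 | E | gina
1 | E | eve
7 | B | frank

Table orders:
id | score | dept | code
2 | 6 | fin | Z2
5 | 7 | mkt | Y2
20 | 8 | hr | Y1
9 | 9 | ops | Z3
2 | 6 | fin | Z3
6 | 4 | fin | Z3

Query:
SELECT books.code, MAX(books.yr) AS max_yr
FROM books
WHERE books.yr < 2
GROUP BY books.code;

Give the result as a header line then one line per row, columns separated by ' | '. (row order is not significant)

After WHERE (1 rows):
books.code | books.yr
Z3 | 1
After GROUP BY (1 rows):
books.code | max_yr
Z3 | 1

== RESULT ==
books.code | max_yr
Z3 | 1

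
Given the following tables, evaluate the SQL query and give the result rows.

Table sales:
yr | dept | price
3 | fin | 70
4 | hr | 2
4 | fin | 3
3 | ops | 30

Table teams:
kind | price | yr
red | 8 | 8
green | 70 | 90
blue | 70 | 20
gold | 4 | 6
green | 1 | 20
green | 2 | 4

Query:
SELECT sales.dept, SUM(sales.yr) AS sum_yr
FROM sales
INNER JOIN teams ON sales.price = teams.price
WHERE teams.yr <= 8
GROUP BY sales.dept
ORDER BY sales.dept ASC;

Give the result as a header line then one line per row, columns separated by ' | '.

== RESULT ==
sales.dept | sum_yr
hr | 4

Derivation:
After JOIN teams (3 rows):
sales.yr | sales.dept | sales.price | teams.kind | teams.price | teams.yr
3 | fin | 70 | green | 70 | 90
3 | fin | 70 | blue | 70 | 20
4 | hr | 2 | green | 2 | 4
After WHERE (1 rows):
sales.yr | sales.dept | sales.price | teams.kind | teams.price | teams.yr
4 | hr | 2 | green | 2 | 4
After GROUP BY (1 rows):
sales.dept | sum_yr
hr | 4
After ORDER BY (1 rows):
sales.dept | sum_yr
hr | 4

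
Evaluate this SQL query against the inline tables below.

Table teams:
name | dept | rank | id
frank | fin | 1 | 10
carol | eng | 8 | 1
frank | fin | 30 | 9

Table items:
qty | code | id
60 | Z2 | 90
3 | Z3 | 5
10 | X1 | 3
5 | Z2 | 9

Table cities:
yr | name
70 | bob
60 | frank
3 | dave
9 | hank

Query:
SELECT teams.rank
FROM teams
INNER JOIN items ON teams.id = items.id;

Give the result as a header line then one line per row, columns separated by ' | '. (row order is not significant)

After JOIN items (1 rows):
teams.name | teams.dept | teams.rank | teams.id | items.qty | items.code | items.id
frank | fin | 30 | 9 | 5 | Z2 | 9
After SELECT (1 rows):
teams.rank
30

== RESULT ==
teams.rank
30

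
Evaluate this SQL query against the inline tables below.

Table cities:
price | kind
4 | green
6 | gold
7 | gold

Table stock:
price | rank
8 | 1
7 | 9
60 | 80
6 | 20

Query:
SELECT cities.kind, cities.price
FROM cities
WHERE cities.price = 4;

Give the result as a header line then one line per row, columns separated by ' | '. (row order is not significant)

After WHERE (1 rows):
cities.price | cities.kind
4 | green
After SELECT (1 rows):
cities.kind | cities.price
green | 4

== RESULT ==
cities.kind | cities.price
green | 4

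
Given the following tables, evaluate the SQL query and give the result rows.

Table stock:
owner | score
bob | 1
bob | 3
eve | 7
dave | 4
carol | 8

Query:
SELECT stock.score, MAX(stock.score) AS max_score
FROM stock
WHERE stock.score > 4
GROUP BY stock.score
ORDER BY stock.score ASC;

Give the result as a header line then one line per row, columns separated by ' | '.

After WHERE (2 rows):
stock.owner | stock.score
eve | 7
carol | 8
After GROUP BY (2 rows):
stock.score | max_score
7 | 7
8 | 8
After ORDER BY (2 rows):
stock.score | max_score
7 | 7
8 | 8

== RESULT ==
stock.score | max_score
7 | 7
8 | 8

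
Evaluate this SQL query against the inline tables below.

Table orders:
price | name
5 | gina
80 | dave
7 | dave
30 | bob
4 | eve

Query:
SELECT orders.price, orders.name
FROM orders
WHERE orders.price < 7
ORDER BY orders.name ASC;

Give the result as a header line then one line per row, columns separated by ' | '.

== RESULT ==
orders.price | orders.name
4 | eve
5 | gina

Derivation:
After WHERE (2 rows):
orders.price | orders.name
5 | gina
4 | eve
After SELECT (2 rows):
orders.price | orders.name
5 | gina
4 | eve
After ORDER BY (2 rows):
orders.price | orders.name
4 | eve
5 | gina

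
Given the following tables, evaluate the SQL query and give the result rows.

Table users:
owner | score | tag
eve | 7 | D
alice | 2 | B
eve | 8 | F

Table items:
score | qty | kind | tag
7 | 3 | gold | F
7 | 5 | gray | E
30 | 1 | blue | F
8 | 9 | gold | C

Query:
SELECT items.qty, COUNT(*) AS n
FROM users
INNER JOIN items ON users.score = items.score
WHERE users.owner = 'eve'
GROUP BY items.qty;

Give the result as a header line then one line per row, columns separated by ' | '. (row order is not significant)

After JOIN items (3 rows):
users.owner | users.score | users.tag | items.score | items.qty | items.kind | items.tag
eve | 7 | D | 7 | 3 | gold | F
eve | 7 | D | 7 | 5 | gray | E
eve | 8 | F | 8 | 9 | gold | C
After WHERE (3 rows):
users.owner | users.score | users.tag | items.score | items.qty | items.kind | items.tag
eve | 7 | D | 7 | 3 | gold | F
eve | 7 | D | 7 | 5 | gray | E
eve | 8 | F | 8 | 9 | gold | C
After GROUP BY (3 rows):
items.qty | n
3 | 1
5 | 1
9 | 1

== RESULT ==
items.qty | n
3 | 1
5 | 1
9 | 1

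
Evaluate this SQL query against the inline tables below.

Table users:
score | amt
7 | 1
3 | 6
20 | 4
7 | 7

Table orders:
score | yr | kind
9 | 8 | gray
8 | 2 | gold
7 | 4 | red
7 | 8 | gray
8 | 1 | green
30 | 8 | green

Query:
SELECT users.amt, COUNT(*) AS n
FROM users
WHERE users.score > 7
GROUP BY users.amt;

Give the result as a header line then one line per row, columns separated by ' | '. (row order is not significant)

After WHERE (1 rows):
users.score | users.amt
20 | 4
After GROUP BY (1 rows):
users.amt | n
4 | 1

== RESULT ==
users.amt | n
4 | 1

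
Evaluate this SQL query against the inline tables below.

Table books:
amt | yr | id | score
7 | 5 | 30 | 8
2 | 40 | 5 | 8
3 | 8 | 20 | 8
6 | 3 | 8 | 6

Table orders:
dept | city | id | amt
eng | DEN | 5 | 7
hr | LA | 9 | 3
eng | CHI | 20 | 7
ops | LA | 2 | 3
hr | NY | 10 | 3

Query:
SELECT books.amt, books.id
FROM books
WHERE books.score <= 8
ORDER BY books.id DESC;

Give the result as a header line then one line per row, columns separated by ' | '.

== RESULT ==
books.amt | books.id
7 | 30
3 | 20
6 | 8
2 | 5

Derivation:
After WHERE (4 rows):
books.amt | books.yr | books.id | books.score
7 | 5 | 30 | 8
2 | 40 | 5 | 8
3 | 8 | 20 | 8
6 | 3 | 8 | 6
After SELECT (4 rows):
books.amt | books.id
7 | 30
2 | 5
3 | 20
6 | 8
After ORDER BY (4 rows):
books.amt | books.id
7 | 30
3 | 20
6 | 8
2 | 5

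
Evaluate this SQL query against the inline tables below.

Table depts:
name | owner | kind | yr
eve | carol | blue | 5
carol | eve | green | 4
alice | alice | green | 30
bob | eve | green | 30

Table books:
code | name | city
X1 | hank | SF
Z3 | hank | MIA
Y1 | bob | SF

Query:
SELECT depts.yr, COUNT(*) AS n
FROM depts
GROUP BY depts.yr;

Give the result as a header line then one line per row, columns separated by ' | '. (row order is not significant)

== RESULT ==
depts.yr | n
5 | 1
4 | 1
30 | 2

Derivation:
After GROUP BY (3 rows):
depts.yr | n
5 | 1
4 | 1
30 | 2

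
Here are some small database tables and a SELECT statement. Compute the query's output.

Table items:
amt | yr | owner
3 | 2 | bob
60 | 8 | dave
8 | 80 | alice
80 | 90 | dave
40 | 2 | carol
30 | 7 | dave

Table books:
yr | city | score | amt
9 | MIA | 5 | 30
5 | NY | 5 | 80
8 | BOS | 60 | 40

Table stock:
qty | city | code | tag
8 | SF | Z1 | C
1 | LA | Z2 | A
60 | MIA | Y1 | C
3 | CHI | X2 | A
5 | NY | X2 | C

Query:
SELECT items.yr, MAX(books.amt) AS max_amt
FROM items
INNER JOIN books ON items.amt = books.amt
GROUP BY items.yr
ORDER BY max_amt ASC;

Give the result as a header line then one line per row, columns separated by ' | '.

After JOIN books (3 rows):
items.amt | items.yr | items.owner | books.yr | books.city | books.score | books.amt
80 | 90 | dave | 5 | NY | 5 | 80
40 | 2 | carol | 8 | BOS | 60 | 40
30 | 7 | dave | 9 | MIA | 5 | 30
After GROUP BY (3 rows):
items.yr | max_amt
90 | 80
2 | 40
7 | 30
After ORDER BY (3 rows):
items.yr | max_amt
7 | 30
2 | 40
90 | 80

== RESULT ==
items.yr | max_amt
7 | 30
2 | 40
90 | 80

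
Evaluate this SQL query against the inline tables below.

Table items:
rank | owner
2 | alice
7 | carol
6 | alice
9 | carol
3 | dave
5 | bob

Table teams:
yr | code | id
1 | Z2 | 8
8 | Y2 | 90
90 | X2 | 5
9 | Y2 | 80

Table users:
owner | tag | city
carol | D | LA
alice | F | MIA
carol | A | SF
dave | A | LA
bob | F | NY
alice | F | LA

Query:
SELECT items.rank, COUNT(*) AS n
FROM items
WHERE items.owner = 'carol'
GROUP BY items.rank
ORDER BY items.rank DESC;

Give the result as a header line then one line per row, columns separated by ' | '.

== RESULT ==
items.rank | n
9 | 1
7 | 1

Derivation:
After WHERE (2 rows):
items.rank | items.owner
7 | carol
9 | carol
After GROUP BY (2 rows):
items.rank | n
7 | 1
9 | 1
After ORDER BY (2 rows):
items.rank | n
9 | 1
7 | 1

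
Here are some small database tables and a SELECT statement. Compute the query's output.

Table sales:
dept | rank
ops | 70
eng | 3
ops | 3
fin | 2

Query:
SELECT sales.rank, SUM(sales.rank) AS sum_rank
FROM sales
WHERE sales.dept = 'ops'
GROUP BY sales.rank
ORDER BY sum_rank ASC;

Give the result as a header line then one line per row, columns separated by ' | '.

== RESULT ==
sales.rank | sum_rank
3 | 3
70 | 70

Derivation:
After WHERE (2 rows):
sales.dept | sales.rank
ops | 70
ops | 3
After GROUP BY (2 rows):
sales.rank | sum_rank
70 | 70
3 | 3
After ORDER BY (2 rows):
sales.rank | sum_rank
3 | 3
70 | 70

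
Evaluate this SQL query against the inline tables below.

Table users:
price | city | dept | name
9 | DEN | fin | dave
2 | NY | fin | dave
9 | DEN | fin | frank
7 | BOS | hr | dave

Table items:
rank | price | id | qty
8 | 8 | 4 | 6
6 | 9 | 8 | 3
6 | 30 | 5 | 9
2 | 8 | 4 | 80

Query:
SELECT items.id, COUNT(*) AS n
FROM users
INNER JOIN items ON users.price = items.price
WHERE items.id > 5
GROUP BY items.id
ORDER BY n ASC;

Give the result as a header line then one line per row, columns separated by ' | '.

After JOIN items (2 rows):
users.price | users.city | users.dept | users.name | items.rank | items.price | items.id | items.qty
9 | DEN | fin | dave | 6 | 9 | 8 | 3
9 | DEN | fin | frank | 6 | 9 | 8 | 3
After WHERE (2 rows):
users.price | users.city | users.dept | users.name | items.rank | items.price | items.id | items.qty
9 | DEN | fin | dave | 6 | 9 | 8 | 3
9 | DEN | fin | frank | 6 | 9 | 8 | 3
After GROUP BY (1 rows):
items.id | n
8 | 2
After ORDER BY (1 rows):
items.id | n
8 | 2

== RESULT ==
items.id | n
8 | 2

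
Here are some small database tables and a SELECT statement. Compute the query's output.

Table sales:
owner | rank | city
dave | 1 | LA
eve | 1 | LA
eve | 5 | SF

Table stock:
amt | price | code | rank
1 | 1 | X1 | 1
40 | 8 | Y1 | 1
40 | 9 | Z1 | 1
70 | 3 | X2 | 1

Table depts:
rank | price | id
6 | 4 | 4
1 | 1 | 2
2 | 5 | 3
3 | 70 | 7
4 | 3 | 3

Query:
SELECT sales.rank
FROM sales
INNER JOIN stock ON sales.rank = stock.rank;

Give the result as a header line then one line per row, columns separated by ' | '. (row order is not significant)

== RESULT ==
sales.rank
1
1
1
1
1
1
1
1

Derivation:
After JOIN stock (8 rows):
sales.owner | sales.rank | sales.city | stock.amt | stock.price | stock.code | stock.rank
dave | 1 | LA | 1 | 1 | X1 | 1
dave | 1 | LA | 40 | 8 | Y1 | 1
dave | 1 | LA | 40 | 9 | Z1 | 1
dave | 1 | LA | 70 | 3 | X2 | 1
eve | 1 | LA | 1 | 1 | X1 | 1
eve | 1 | LA | 40 | 8 | Y1 | 1
eve | 1 | LA | 40 | 9 | Z1 | 1
eve | 1 | LA | 70 | 3 | X2 | 1
After SELECT (8 rows):
sales.rank
1
1
1
1
1
1
1
1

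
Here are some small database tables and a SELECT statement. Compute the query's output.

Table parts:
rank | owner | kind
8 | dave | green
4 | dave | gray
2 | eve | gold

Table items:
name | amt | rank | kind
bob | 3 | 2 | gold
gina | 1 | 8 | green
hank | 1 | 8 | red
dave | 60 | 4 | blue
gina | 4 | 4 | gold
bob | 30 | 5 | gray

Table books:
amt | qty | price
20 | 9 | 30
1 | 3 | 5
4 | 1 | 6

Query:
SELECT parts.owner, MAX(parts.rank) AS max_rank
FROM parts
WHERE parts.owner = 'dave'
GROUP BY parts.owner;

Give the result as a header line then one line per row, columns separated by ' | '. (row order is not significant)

== RESULT ==
parts.owner | max_rank
dave | 8

Derivation:
After WHERE (2 rows):
parts.rank | parts.owner | parts.kind
8 | dave | green
4 | dave | gray
After GROUP BY (1 rows):
parts.owner | max_rank
dave | 8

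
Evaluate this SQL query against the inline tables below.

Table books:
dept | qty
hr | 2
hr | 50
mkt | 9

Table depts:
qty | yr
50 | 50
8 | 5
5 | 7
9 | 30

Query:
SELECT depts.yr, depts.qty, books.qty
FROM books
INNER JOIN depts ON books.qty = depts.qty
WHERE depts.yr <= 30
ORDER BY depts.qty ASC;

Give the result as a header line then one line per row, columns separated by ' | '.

== RESULT ==
depts.yr | depts.qty | books.qty
30 | 9 | 9

Derivation:
After JOIN depts (2 rows):
books.dept | books.qty | depts.qty | depts.yr
hr | 50 | 50 | 50
mkt | 9 | 9 | 30
After WHERE (1 rows):
books.dept | books.qty | depts.qty | depts.yr
mkt | 9 | 9 | 30
After SELECT (1 rows):
depts.yr | depts.qty | books.qty
30 | 9 | 9
After ORDER BY (1 rows):
depts.yr | depts.qty | books.qty
30 | 9 | 9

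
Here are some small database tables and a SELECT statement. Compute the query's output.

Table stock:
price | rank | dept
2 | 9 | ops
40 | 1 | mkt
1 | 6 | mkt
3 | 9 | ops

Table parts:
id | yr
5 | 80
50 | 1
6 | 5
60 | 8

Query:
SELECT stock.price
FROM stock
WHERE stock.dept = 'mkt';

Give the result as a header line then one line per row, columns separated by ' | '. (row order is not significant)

After WHERE (2 rows):
stock.price | stock.rank | stock.dept
40 | 1 | mkt
1 | 6 | mkt
After SELECT (2 rows):
stock.price
40
1

== RESULT ==
stock.price
40
1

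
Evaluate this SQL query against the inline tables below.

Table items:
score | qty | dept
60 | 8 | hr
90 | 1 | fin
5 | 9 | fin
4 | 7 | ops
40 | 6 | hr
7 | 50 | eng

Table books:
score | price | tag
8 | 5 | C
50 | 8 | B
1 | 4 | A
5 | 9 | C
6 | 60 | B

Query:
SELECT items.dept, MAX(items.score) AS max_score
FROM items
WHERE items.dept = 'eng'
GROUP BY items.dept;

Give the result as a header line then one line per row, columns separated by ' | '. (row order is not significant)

After WHERE (1 rows):
items.score | items.qty | items.dept
7 | 50 | eng
After GROUP BY (1 rows):
items.dept | max_score
eng | 7

== RESULT ==
items.dept | max_score
eng | 7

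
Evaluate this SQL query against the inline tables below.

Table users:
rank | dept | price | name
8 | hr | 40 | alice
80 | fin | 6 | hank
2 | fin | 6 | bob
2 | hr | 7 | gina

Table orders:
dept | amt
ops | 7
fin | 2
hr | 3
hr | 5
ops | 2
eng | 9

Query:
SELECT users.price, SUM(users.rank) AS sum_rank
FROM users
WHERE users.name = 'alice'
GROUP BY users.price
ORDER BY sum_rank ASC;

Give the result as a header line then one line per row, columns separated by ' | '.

== RESULT ==
users.price | sum_rank
40 | 8

Derivation:
After WHERE (1 rows):
users.rank | users.dept | users.price | users.name
8 | hr | 40 | alice
After GROUP BY (1 rows):
users.price | sum_rank
40 | 8
After ORDER BY (1 rows):
users.price | sum_rank
40 | 8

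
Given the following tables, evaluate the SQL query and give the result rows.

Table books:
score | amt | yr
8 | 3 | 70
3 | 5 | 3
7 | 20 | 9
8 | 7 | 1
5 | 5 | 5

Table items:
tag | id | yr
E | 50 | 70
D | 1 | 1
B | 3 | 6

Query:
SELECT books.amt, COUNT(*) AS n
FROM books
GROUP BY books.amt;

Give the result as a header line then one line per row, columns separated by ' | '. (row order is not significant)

After GROUP BY (4 rows):
books.amt | n
3 | 1
5 | 2
20 | 1
7 | 1

== RESULT ==
books.amt | n
3 | 1
5 | 2
20 | 1
7 | 1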